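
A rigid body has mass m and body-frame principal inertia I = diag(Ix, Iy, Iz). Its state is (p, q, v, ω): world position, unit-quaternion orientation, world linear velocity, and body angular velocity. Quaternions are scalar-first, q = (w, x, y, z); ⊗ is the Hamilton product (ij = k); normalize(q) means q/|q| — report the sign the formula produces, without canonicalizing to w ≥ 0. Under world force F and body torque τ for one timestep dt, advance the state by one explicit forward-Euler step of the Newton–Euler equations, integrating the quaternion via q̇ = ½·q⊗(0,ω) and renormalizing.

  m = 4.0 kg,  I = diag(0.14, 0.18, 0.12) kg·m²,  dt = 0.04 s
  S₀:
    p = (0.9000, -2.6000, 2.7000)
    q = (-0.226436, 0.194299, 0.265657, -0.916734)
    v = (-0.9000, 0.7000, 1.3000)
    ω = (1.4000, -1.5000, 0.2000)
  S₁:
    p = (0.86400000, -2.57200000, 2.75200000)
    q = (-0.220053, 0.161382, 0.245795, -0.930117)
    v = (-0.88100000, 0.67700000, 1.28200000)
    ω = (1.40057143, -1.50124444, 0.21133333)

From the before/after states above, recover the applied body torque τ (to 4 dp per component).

τ = (0.0200, 0.0000, -0.0500)

rate change Δω = (0.00057143, -0.00124444, 0.01133333)
ω₀×(Iω₀) = (0.0180, 0.0056, -0.0840)
applied torque τ = (0.0200, 0.0000, -0.0500)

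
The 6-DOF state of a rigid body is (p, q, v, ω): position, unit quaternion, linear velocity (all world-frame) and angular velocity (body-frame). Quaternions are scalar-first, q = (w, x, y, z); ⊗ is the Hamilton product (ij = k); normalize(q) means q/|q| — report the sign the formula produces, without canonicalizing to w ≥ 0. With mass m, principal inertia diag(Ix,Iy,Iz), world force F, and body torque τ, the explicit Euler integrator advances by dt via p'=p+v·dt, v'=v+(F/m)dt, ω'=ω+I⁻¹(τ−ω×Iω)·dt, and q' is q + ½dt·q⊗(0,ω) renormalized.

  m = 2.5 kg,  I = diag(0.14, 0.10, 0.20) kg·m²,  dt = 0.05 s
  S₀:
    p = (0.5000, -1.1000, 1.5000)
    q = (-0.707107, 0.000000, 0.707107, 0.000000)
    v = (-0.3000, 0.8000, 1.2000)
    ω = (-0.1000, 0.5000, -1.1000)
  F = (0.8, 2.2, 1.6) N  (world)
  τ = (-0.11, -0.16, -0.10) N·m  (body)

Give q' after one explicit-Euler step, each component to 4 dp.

Hamilton product q⊗(0,ω) = (-0.3535535, -0.7071070, -0.3535535, 0.8485284)
updated quaternion q' = (-0.7156, -0.0177, 0.6979, 0.0212)

q' = (-0.7156, -0.0177, 0.6979, 0.0212)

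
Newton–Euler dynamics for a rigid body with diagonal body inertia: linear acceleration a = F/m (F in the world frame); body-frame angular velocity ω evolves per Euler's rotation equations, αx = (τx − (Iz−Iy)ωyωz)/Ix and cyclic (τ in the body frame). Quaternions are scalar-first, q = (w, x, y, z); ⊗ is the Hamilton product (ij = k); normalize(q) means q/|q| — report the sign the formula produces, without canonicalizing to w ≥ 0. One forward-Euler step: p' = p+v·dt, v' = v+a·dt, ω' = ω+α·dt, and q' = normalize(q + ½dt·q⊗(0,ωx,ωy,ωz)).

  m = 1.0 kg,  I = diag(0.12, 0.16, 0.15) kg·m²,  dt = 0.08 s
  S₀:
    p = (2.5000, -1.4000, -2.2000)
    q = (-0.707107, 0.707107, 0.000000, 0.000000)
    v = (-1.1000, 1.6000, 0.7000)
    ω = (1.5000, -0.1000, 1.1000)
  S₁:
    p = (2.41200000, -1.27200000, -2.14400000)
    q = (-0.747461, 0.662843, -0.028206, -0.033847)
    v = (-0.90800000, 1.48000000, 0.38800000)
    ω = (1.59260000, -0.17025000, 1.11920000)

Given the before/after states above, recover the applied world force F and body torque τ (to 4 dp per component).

ω₁ − ω₀ = (0.09260000, -0.07025000, 0.01920000)
ω₀×(Iω₀) = (0.0011, -0.0495, -0.0060)
τ = I·(Δω/dt) + ω₀×(Iω₀) = (0.1400, -0.1900, 0.0300)
Δv = v₁−v₀ = (0.19200000, -0.12000000, -0.31200000)
F = m·Δv/dt = (2.4000, -1.5000, -3.9000)

F = (2.4000, -1.5000, -3.9000)
τ = (0.1400, -0.1900, 0.0300)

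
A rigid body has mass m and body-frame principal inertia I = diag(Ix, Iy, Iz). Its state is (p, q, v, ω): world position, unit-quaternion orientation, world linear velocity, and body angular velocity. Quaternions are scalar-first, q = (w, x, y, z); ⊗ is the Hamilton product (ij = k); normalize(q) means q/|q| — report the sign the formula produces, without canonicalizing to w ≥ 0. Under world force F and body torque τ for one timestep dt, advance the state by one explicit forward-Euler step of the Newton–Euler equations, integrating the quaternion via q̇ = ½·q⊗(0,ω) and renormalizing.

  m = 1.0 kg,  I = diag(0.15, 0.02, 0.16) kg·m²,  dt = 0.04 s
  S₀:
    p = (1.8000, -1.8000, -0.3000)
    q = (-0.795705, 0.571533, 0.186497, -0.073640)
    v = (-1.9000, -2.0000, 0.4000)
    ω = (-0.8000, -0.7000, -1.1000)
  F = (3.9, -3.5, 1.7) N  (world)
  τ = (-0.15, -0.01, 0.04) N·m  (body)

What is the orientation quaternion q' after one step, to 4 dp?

q' = (-0.7852, 0.5789, 0.2113, -0.0611)

2q̇ = q⊗(0,ω) = (0.5067703, 0.3798693, 1.2445918, 0.6244000)
q' = normalize(q + ½dt·q⊗(0,ω)) = (-0.7852, 0.5789, 0.2113, -0.0611)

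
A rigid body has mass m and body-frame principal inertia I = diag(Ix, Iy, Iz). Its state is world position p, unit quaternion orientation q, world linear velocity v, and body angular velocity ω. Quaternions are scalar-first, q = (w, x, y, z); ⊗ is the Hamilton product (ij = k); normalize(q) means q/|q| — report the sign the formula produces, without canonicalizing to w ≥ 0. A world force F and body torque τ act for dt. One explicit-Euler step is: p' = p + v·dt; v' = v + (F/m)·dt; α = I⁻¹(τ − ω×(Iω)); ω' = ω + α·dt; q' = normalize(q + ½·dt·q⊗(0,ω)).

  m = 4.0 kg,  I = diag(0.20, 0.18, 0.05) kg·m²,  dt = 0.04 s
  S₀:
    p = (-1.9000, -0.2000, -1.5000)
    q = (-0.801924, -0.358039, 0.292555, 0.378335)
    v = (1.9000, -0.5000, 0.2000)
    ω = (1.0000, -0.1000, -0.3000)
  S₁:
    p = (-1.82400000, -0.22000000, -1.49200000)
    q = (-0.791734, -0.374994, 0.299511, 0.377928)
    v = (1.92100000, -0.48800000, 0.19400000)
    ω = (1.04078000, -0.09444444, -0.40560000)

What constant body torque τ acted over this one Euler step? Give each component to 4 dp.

τ = (0.2000, -0.0200, -0.1300)

ω₁ − ω₀ = (0.04078000, 0.00555556, -0.10560000)
gyro term ω₀×Iω₀ = (-0.0039, -0.0450, 0.0020)
τ = I·(Δω/dt) + ω₀×(Iω₀) = (0.2000, -0.0200, -0.1300)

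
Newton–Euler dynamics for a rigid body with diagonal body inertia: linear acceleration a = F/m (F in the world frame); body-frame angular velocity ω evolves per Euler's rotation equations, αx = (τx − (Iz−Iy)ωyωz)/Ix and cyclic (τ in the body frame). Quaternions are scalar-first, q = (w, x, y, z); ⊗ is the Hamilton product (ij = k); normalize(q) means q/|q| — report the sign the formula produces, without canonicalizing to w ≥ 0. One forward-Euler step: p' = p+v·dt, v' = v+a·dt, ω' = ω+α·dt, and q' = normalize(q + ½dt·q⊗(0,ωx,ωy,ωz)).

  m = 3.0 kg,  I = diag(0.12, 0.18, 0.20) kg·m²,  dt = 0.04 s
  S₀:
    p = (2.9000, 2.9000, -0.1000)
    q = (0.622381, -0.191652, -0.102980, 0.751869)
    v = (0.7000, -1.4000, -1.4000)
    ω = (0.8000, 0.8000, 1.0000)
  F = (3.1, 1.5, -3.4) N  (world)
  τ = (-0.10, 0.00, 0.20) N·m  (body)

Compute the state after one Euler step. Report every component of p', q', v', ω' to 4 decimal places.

p' = (2.9280, 2.8440, -0.1560)
q' = (0.6118, -0.1957, -0.0771, 0.7626)
v' = (0.7413, -1.3800, -1.4453)
ω' = (0.7613, 0.8142, 1.0323)

angular accel α = (-0.9667, 0.3556, 0.8080)
new body rate ω' = (0.7613, 0.8142, 1.0323)
2q̇ = q⊗(0,ω) = (-0.5161634, -0.2065704, 1.2910520, 0.5514434)
q' = normalize(q + ½dt·q⊗(0,ω)) = (0.6118, -0.1957, -0.0771, 0.7626)
linear accel F/m = (1.0333, 0.5000, -1.1333)
p + v·dt = (2.9280, 2.8440, -0.1560)
new velocity v' = (0.7413, -1.3800, -1.4453)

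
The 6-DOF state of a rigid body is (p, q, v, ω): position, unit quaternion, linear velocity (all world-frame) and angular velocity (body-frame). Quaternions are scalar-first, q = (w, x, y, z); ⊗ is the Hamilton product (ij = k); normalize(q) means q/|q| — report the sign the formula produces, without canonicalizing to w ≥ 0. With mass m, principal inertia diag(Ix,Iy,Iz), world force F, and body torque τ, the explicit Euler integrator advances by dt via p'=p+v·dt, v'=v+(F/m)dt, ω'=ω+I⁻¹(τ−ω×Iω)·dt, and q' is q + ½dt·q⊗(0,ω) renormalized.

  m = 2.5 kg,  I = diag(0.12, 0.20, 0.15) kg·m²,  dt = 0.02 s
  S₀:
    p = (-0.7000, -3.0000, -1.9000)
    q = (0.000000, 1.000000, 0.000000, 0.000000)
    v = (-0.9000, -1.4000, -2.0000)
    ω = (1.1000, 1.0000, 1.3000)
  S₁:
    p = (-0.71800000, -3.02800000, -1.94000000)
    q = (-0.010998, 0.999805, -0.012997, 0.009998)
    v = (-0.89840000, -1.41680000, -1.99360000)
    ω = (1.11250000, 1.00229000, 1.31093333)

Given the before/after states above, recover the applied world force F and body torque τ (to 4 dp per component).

Δω = ω₁−ω₀ = (0.01250000, 0.00229000, 0.01093333)
gyro term ω₀×Iω₀ = (-0.0650, -0.0429, 0.0880)
I·α + gyro = (0.0100, -0.0200, 0.1700)
Δv = v₁−v₀ = (0.00160000, -0.01680000, 0.00640000)
applied force F = (0.2000, -2.1000, 0.8000)

F = (0.2000, -2.1000, 0.8000)
τ = (0.0100, -0.0200, 0.1700)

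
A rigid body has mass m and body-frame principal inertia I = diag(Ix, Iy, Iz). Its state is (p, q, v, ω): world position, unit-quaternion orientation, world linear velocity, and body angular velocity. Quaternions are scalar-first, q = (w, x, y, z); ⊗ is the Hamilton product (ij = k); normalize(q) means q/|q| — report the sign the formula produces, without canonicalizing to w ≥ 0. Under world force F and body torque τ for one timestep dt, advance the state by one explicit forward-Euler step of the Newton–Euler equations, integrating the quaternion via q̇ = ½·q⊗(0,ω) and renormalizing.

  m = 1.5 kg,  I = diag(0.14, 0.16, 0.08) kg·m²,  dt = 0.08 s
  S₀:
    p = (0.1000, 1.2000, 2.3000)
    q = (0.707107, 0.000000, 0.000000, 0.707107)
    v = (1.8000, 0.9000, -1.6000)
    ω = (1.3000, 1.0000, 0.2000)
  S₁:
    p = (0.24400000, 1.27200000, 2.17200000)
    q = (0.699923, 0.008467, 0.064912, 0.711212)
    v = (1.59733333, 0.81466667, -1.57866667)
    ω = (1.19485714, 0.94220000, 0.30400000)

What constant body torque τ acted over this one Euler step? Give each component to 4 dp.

ω₁ − ω₀ = (-0.10514286, -0.05780000, 0.10400000)
τ = I·(Δω/dt) + ω₀×(Iω₀) = (-0.2000, -0.1000, 0.1300)

τ = (-0.2000, -0.1000, 0.1300)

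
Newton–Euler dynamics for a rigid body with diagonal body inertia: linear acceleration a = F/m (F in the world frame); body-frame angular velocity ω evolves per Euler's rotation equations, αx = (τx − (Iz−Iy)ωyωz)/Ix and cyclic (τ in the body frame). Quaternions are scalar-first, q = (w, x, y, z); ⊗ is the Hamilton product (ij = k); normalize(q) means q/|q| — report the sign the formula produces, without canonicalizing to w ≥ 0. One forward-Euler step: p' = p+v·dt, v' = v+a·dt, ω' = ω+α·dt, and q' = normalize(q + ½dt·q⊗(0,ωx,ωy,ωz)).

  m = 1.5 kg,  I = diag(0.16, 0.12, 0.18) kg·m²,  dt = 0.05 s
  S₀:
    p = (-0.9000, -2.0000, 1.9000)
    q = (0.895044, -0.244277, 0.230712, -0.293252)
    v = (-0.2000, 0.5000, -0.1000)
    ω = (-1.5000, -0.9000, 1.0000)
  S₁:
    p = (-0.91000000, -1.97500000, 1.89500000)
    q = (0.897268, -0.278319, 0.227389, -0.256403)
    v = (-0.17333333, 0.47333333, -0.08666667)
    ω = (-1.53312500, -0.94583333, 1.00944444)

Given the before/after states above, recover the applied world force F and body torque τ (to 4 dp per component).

F = (0.8000, -0.8000, 0.4000)
τ = (-0.1600, -0.0800, -0.0200)

ω₁ − ω₀ = (-0.03312500, -0.04583333, 0.00944444)
τ = I·(Δω/dt) + ω₀×(Iω₀) = (-0.1600, -0.0800, -0.0200)
velocity change Δv = (0.02666667, -0.02666667, 0.01333333)
applied force F = (0.8000, -0.8000, 0.4000)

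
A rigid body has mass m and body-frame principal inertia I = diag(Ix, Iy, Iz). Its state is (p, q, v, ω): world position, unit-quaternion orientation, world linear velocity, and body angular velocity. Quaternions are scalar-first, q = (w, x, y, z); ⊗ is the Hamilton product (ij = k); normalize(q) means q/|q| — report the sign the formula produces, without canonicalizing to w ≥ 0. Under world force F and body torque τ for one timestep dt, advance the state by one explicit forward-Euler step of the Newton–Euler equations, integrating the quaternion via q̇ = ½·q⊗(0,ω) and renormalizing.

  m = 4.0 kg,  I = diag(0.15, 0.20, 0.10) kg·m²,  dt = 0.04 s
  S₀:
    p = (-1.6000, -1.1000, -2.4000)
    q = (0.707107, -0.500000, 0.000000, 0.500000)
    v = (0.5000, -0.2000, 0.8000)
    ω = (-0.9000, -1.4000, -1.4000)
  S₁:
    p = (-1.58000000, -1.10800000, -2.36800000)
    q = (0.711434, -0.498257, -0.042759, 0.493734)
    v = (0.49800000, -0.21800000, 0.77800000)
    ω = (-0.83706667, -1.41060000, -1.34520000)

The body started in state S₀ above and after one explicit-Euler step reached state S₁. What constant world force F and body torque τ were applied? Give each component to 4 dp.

ω₁ − ω₀ = (0.06293333, -0.01060000, 0.05480000)
τ = I·(Δω/dt) + ω₀×(Iω₀) = (0.0400, 0.0100, 0.2000)
v₁ − v₀ = (-0.00200000, -0.01800000, -0.02200000)
m·(v₁−v₀)/dt = (-0.2000, -1.8000, -2.2000)

F = (-0.2000, -1.8000, -2.2000)
τ = (0.0400, 0.0100, 0.2000)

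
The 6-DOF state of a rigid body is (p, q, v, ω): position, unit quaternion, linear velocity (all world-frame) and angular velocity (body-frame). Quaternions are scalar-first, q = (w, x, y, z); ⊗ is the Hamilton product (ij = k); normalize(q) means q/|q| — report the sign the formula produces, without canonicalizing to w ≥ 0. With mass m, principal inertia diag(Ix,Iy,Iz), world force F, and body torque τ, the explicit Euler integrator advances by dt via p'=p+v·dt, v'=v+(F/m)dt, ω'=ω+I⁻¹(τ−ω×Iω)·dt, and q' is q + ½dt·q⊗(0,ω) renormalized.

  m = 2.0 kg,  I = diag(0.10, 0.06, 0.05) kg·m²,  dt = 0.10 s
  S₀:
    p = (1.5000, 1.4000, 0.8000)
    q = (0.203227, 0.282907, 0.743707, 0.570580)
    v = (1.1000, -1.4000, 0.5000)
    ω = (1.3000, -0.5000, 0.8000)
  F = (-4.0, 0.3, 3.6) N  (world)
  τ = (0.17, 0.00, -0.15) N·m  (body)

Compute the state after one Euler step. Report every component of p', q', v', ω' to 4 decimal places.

gyro term ω×Iω = (0.0040, 0.0520, 0.0260)
angular accel α = (1.6600, -0.8667, -3.5200)
new body rate ω' = (1.4660, -0.5867, 0.4480)
q⊗(0,ω) = (-0.4523896, 1.1444507, 0.4138149, -0.9456910)
updated quaternion q' = (0.1800, 0.3390, 0.7619, 0.5216)
a = (-2.0000, 0.1500, 1.8000)
p' = p + v·dt = (1.6100, 1.2600, 0.8500)
v' = v + a·dt = (0.9000, -1.3850, 0.6800)

p' = (1.6100, 1.2600, 0.8500)
q' = (0.1800, 0.3390, 0.7619, 0.5216)
v' = (0.9000, -1.3850, 0.6800)
ω' = (1.4660, -0.5867, 0.4480)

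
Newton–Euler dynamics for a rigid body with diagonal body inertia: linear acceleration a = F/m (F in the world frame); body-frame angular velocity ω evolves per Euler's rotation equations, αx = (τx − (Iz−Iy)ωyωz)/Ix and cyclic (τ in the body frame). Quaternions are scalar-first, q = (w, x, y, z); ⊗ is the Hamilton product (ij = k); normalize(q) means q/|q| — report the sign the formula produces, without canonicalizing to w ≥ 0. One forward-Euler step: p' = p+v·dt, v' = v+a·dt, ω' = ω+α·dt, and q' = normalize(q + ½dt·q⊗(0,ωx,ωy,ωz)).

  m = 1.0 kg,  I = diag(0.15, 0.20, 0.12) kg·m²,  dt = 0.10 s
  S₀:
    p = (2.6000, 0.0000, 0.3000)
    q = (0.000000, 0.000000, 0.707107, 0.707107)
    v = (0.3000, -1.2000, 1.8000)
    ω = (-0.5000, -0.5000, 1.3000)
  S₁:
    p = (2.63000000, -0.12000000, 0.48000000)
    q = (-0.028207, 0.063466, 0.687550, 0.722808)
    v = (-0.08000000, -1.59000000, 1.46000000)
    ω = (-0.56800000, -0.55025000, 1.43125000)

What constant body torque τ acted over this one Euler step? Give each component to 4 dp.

τ = (-0.0500, -0.1200, 0.1700)

ω₁ − ω₀ = (-0.06800000, -0.05025000, 0.13125000)
ω₀×(Iω₀) = (0.0520, -0.0195, 0.0125)
I·α + gyro = (-0.0500, -0.1200, 0.1700)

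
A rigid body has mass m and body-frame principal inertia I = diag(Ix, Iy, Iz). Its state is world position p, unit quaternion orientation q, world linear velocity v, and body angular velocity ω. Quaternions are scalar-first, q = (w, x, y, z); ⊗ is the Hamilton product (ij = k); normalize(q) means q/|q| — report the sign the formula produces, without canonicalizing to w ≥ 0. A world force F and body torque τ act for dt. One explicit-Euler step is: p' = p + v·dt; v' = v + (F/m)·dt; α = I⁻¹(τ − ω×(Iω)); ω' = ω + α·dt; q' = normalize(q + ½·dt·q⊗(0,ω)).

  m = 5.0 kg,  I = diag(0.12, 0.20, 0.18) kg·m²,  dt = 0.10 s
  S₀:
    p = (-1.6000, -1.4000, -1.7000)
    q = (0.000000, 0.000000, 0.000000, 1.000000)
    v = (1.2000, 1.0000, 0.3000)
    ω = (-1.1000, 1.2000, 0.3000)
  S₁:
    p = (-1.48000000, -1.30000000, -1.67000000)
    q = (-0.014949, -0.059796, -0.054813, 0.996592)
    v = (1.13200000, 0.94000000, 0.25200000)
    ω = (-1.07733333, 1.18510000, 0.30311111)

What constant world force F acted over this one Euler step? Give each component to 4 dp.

F = (-3.4000, -3.0000, -2.4000)

velocity change Δv = (-0.06800000, -0.06000000, -0.04800000)
m·(v₁−v₀)/dt = (-3.4000, -3.0000, -2.4000)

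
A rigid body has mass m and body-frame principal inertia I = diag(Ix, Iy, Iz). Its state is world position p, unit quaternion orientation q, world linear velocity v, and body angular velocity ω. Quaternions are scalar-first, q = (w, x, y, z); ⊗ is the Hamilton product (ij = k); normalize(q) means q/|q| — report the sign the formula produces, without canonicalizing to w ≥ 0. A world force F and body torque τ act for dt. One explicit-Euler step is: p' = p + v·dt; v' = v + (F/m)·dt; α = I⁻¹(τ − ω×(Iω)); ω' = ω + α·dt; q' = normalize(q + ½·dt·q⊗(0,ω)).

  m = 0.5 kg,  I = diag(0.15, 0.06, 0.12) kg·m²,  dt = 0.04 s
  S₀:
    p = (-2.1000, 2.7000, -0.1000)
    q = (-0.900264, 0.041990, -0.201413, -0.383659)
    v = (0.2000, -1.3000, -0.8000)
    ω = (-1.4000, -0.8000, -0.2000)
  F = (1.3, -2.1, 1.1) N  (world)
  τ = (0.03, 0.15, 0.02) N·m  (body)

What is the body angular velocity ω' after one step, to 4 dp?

ω' = (-1.3946, -0.7056, -0.1597)

angular accel α = (0.1360, 2.3600, 1.0067)
new body rate ω' = (-1.3946, -0.7056, -0.1597)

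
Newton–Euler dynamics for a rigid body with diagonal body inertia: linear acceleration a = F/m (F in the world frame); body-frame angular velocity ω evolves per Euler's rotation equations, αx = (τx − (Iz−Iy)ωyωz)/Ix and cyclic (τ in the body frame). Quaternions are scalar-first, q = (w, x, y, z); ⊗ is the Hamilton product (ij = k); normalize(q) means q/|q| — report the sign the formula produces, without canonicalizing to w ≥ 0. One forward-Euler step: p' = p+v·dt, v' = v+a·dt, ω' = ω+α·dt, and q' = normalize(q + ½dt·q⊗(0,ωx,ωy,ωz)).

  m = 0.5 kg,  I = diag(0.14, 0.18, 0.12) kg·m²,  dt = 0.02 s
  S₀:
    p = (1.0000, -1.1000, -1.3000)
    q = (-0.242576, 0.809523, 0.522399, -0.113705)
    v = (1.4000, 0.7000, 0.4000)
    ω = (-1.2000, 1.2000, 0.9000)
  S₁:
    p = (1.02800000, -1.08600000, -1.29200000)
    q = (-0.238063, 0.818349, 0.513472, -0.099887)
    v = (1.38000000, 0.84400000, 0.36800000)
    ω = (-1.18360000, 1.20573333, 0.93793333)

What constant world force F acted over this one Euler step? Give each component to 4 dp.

Δv = v₁−v₀ = (-0.02000000, 0.14400000, -0.03200000)
F = m·Δv/dt = (-0.5000, 3.6000, -0.8000)

F = (-0.5000, 3.6000, -0.8000)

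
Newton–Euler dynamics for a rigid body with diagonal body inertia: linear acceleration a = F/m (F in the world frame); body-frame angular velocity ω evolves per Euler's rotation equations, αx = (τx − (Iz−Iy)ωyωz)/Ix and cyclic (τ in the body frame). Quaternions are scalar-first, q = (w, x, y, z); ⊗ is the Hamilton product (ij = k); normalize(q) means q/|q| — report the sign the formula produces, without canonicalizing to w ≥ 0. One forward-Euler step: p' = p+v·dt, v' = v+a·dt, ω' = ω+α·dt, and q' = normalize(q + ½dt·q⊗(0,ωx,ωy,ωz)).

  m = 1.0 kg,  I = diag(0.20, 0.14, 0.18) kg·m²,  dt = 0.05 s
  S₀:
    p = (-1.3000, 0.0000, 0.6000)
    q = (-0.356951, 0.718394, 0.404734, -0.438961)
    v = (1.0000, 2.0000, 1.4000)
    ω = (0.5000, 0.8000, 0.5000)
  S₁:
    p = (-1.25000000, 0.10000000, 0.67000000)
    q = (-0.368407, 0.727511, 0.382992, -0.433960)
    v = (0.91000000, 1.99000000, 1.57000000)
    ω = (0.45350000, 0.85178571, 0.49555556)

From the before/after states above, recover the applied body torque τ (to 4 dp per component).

τ = (-0.1700, 0.1500, -0.0400)

ω₁ − ω₀ = (-0.04650000, 0.05178571, -0.00444444)
I·α + gyro = (-0.1700, 0.1500, -0.0400)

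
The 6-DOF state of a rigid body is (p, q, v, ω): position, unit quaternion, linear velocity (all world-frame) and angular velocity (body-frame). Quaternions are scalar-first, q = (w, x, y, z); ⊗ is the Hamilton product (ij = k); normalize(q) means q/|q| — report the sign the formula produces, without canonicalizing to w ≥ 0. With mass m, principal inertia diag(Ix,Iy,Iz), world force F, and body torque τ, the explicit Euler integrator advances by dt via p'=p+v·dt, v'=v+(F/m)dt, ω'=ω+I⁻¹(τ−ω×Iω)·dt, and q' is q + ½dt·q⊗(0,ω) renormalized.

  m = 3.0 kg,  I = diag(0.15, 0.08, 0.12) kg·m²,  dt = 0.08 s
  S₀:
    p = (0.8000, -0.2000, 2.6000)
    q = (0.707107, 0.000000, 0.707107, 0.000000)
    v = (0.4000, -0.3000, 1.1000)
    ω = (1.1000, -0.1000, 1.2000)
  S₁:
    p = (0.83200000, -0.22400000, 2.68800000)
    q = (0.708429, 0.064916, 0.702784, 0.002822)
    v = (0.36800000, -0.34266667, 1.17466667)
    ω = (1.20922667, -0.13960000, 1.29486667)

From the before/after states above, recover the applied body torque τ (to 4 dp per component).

τ = (0.2000, 0.0000, 0.1500)

rate change Δω = (0.10922667, -0.03960000, 0.09486667)
applied torque τ = (0.2000, 0.0000, 0.1500)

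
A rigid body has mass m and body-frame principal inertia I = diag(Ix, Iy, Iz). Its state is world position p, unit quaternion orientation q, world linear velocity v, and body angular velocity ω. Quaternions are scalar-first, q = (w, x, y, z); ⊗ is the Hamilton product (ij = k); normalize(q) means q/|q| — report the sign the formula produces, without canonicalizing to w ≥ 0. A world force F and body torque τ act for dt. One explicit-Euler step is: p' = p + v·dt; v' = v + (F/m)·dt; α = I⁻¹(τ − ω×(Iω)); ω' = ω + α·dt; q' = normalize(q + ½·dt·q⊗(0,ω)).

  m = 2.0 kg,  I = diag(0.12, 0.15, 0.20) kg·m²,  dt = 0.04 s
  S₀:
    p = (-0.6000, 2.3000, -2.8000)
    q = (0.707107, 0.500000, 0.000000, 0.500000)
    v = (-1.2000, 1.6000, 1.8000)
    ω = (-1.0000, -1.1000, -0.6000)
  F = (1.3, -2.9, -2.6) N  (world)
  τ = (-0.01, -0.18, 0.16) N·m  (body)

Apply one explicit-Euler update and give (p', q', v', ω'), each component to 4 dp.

gyro term ω×Iω = (0.0330, -0.0480, 0.0330)
α = I⁻¹(τ − ω×Iω) = (-0.3583, -0.8800, 0.6350)
ω + α·dt = (-1.0143, -1.1352, -0.5746)
q⊗(0,ω) = (0.8000000, -0.1571070, -0.9778177, -0.9742642)
q + ½dt·q⊗(0,ω), renormalized = (0.7227, 0.4966, -0.0195, 0.4803)
p + v·dt = (-0.6480, 2.3640, -2.7280)
v + (F/m)dt = (-1.1740, 1.5420, 1.7480)

p' = (-0.6480, 2.3640, -2.7280)
q' = (0.7227, 0.4966, -0.0195, 0.4803)
v' = (-1.1740, 1.5420, 1.7480)
ω' = (-1.0143, -1.1352, -0.5746)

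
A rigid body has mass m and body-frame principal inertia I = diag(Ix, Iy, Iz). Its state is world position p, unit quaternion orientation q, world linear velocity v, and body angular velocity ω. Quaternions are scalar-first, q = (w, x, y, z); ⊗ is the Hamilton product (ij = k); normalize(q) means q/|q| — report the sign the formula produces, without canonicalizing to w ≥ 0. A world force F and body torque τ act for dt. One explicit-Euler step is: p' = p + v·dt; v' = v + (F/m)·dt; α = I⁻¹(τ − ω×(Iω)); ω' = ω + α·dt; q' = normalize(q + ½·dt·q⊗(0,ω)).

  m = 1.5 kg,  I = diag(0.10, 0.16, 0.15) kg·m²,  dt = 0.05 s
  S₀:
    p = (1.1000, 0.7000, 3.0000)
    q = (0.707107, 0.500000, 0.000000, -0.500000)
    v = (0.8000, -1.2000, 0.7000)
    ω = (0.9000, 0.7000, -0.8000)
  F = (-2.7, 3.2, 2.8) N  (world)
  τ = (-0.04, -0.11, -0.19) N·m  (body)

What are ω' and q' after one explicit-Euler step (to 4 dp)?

ω' = (0.8772, 0.6544, -0.8759)
q' = (0.6854, 0.5243, 0.0111, -0.5051)

angular accel α = (-0.4560, -0.9125, -1.5187)
ω + α·dt = (0.8772, 0.6544, -0.8759)
q⊗(0,ω) = (-0.8500000, 0.9863963, 0.4449749, -0.2156856)
updated quaternion q' = (0.6854, 0.5243, 0.0111, -0.5051)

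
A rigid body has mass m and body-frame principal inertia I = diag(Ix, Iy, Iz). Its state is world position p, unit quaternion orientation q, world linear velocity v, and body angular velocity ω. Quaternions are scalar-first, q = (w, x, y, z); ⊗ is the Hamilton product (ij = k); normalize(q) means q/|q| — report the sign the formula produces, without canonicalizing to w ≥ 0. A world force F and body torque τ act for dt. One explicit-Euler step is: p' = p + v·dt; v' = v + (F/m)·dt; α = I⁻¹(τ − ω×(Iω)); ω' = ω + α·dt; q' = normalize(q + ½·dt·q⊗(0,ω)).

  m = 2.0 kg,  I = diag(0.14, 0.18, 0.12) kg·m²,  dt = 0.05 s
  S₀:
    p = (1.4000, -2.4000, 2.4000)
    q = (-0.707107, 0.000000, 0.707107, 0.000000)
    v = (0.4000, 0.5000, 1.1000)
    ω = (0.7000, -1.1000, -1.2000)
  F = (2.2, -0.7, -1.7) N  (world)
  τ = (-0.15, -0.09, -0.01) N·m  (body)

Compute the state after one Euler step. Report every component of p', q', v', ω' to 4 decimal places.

p' = (1.4200, -2.3750, 2.4550)
q' = (-0.6870, -0.0336, 0.7258, 0.0088)
v' = (0.4550, 0.4825, 1.0575)
ω' = (0.6747, -1.1203, -1.1913)

precession coupling ω×(Iω) = (-0.0792, -0.0168, -0.0308)
α = I⁻¹(τ − ω×Iω) = (-0.5057, -0.4067, 0.1733)
ω' = ω + α·dt = (0.6747, -1.1203, -1.1913)
q⊗(0,ω) = (0.7778177, -1.3435033, 0.7778177, 0.3535535)
q + ½dt·q⊗(0,ω), renormalized = (-0.6870, -0.0336, 0.7258, 0.0088)
new position p' = (1.4200, -2.3750, 2.4550)
new velocity v' = (0.4550, 0.4825, 1.0575)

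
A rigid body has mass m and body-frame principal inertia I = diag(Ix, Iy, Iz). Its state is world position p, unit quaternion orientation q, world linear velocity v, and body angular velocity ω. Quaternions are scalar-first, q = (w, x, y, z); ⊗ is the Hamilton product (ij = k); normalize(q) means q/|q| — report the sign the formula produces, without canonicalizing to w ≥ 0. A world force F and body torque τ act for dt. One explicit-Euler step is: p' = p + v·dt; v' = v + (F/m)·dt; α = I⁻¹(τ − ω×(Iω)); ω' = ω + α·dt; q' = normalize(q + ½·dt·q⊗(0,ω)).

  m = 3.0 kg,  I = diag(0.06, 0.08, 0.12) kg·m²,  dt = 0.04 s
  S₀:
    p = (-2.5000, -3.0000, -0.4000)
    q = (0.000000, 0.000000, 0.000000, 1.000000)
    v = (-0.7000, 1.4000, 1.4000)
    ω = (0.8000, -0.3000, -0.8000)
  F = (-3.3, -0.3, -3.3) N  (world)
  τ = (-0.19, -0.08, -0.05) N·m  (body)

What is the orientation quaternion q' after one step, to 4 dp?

q' = (0.0160, 0.0060, 0.0160, 0.9997)

Hamilton product q⊗(0,ω) = (0.8000000, 0.3000000, 0.8000000, 0.0000000)
q + ½dt·q⊗(0,ω), renormalized = (0.0160, 0.0060, 0.0160, 0.9997)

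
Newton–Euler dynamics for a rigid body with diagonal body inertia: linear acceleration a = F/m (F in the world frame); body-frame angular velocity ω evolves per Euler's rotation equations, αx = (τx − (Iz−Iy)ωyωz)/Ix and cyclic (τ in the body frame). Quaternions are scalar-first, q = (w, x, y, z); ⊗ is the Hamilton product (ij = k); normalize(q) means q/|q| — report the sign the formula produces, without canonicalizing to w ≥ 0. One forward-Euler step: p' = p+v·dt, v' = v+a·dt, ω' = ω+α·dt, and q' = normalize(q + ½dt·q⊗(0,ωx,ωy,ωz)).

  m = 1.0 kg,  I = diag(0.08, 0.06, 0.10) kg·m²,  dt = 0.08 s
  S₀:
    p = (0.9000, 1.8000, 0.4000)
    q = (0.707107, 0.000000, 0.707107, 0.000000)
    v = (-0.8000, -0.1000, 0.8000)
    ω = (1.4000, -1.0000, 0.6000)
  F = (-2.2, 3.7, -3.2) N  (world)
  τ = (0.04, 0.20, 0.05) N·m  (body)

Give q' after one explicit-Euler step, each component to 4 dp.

q' = (0.7334, 0.0564, 0.6770, -0.0226)

Hamilton product q⊗(0,ω) = (0.7071070, 1.4142140, -0.7071070, -0.5656856)
q + ½dt·q⊗(0,ω), renormalized = (0.7334, 0.0564, 0.6770, -0.0226)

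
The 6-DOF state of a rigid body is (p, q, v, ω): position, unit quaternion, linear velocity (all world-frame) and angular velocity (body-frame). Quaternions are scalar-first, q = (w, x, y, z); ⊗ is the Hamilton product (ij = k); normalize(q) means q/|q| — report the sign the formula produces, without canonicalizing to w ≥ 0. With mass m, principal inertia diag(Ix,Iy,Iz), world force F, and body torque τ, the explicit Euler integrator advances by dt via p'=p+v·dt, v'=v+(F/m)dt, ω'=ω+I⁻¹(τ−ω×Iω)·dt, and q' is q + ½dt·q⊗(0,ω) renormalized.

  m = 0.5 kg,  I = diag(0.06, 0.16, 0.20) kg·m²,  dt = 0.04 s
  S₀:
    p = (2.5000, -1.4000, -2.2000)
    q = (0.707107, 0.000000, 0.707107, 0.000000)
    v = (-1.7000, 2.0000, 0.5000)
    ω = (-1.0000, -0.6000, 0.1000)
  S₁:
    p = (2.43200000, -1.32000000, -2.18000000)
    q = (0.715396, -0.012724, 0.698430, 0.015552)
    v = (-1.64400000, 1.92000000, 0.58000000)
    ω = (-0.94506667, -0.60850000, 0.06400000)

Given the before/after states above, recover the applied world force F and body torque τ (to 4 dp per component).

ω₁ − ω₀ = (0.05493333, -0.00850000, -0.03600000)
applied torque τ = (0.0800, -0.0200, -0.1200)
Δv = v₁−v₀ = (0.05600000, -0.08000000, 0.08000000)
m·(v₁−v₀)/dt = (0.7000, -1.0000, 1.0000)

F = (0.7000, -1.0000, 1.0000)
τ = (0.0800, -0.0200, -0.1200)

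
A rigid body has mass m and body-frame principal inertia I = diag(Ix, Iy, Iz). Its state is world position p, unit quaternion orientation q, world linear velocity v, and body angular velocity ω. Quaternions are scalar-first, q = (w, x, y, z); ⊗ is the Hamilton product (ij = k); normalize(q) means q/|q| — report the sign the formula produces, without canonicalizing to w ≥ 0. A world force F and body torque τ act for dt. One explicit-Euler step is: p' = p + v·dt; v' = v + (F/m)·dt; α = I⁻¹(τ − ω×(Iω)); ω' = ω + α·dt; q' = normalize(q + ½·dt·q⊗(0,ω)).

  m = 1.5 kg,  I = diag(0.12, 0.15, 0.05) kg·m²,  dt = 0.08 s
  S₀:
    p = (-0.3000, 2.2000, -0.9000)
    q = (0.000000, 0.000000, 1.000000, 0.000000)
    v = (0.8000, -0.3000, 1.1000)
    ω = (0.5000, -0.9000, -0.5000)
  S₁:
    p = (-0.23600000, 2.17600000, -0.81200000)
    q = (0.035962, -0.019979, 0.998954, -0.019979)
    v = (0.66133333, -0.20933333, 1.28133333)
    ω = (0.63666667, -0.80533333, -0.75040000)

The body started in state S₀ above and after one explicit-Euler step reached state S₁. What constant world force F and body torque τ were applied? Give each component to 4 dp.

F = (-2.6000, 1.7000, 3.4000)
τ = (0.1600, 0.1600, -0.1700)

v₁ − v₀ = (-0.13866667, 0.09066667, 0.18133333)
applied force F = (-2.6000, 1.7000, 3.4000)
ω₁ − ω₀ = (0.13666667, 0.09466667, -0.25040000)
precession coupling = (-0.0450, -0.0175, -0.0135)
applied torque τ = (0.1600, 0.1600, -0.1700)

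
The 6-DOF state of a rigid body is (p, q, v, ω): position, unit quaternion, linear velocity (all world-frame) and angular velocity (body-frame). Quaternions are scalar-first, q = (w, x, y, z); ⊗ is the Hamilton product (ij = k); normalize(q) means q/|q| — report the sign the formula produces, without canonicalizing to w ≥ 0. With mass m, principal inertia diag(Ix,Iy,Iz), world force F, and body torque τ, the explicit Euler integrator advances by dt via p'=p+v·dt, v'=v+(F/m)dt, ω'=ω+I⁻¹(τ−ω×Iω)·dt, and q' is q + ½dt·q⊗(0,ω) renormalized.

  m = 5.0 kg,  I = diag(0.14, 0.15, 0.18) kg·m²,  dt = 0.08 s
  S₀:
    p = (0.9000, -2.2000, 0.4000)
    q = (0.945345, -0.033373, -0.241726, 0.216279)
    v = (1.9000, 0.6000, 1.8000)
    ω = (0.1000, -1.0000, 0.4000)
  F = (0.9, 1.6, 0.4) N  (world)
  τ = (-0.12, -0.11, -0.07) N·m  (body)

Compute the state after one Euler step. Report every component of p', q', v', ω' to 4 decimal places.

p + v·dt = (1.0520, -2.1520, 0.5440)
v + (F/m)dt = (1.9144, 0.6256, 1.8064)
(τ − ω×Iω)/I = (-0.7714, -0.7227, -0.3833)
ω' = ω + α·dt = (0.0383, -1.0578, 0.3693)
2q̇ = q⊗(0,ω) = (-0.3249003, 0.2141231, -0.9103679, 0.4356836)
q + ½dt·q⊗(0,ω), renormalized = (0.9315, -0.0248, -0.2779, 0.2335)

p' = (1.0520, -2.1520, 0.5440)
q' = (0.9315, -0.0248, -0.2779, 0.2335)
v' = (1.9144, 0.6256, 1.8064)
ω' = (0.0383, -1.0578, 0.3693)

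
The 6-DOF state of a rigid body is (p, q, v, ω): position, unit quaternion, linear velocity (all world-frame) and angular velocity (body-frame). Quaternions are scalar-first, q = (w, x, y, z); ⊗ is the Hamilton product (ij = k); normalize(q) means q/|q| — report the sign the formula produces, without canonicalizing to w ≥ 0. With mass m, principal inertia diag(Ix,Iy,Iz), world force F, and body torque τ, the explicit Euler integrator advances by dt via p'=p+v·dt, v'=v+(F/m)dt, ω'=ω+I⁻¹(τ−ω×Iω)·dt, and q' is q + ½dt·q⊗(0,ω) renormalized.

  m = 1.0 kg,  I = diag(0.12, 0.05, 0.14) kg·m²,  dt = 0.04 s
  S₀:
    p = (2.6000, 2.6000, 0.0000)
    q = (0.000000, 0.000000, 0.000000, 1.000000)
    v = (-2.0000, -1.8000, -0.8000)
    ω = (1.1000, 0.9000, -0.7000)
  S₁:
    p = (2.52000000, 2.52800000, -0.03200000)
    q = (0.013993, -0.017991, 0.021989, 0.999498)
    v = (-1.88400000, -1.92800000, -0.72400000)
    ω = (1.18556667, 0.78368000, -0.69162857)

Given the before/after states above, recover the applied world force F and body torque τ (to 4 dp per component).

F = (2.9000, -3.2000, 1.9000)
τ = (0.2000, -0.1300, -0.0400)

rate change Δω = (0.08556667, -0.11632000, 0.00837143)
I·α + gyro = (0.2000, -0.1300, -0.0400)
Δv = v₁−v₀ = (0.11600000, -0.12800000, 0.07600000)
applied force F = (2.9000, -3.2000, 1.9000)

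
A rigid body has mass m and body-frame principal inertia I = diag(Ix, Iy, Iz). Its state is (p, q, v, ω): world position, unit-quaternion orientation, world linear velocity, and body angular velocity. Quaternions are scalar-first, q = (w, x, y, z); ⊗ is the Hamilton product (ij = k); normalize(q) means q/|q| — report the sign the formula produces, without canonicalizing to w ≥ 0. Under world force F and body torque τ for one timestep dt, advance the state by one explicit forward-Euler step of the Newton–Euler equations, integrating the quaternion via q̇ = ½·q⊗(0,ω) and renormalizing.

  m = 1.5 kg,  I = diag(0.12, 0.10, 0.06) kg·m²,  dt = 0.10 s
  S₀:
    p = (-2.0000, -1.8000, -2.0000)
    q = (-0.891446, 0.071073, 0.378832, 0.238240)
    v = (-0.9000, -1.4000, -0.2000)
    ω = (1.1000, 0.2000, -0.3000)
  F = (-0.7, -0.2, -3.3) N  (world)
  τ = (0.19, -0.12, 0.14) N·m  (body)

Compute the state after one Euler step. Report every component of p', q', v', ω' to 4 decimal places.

new position p' = (-2.0900, -1.9400, -2.0200)
new velocity v' = (-0.9467, -1.4133, -0.4200)
gyro term ω×Iω = (0.0024, -0.0198, -0.0044)
angular accel α = (1.5633, -1.0020, 2.4067)
ω' = ω + α·dt = (1.2563, 0.0998, -0.0593)
Hamilton product q⊗(0,ω) = (-0.0824747, -1.1418882, 0.1050967, -0.1350668)
q' = normalize(q + ½dt·q⊗(0,ω)) = (-0.8941, 0.0140, 0.3834, 0.2311)

p' = (-2.0900, -1.9400, -2.0200)
q' = (-0.8941, 0.0140, 0.3834, 0.2311)
v' = (-0.9467, -1.4133, -0.4200)
ω' = (1.2563, 0.0998, -0.0593)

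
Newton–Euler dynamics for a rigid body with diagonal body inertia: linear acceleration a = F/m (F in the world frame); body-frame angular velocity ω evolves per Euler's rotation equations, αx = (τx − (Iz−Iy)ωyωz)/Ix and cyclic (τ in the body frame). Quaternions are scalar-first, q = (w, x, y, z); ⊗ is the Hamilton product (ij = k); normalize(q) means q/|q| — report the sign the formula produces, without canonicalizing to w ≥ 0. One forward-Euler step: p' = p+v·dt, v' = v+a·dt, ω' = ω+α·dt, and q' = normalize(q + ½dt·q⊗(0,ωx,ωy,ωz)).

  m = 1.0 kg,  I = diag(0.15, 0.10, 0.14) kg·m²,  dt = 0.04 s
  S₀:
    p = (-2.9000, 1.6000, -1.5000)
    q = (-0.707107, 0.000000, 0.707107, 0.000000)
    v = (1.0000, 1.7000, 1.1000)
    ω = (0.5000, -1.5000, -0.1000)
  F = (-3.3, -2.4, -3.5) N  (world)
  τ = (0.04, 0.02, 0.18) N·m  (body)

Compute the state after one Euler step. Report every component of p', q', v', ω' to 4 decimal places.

α = I⁻¹(τ − ω×Iω) = (0.2267, 0.2050, 1.0179)
ω + α·dt = (0.5091, -1.4918, -0.0593)
q⊗(0,ω) = (1.0606605, -0.4242642, 1.0606605, -0.2828428)
updated quaternion q' = (-0.6855, -0.0085, 0.7280, -0.0057)
new position p' = (-2.8600, 1.6680, -1.4560)
new velocity v' = (0.8680, 1.6040, 0.9600)

p' = (-2.8600, 1.6680, -1.4560)
q' = (-0.6855, -0.0085, 0.7280, -0.0057)
v' = (0.8680, 1.6040, 0.9600)
ω' = (0.5091, -1.4918, -0.0593)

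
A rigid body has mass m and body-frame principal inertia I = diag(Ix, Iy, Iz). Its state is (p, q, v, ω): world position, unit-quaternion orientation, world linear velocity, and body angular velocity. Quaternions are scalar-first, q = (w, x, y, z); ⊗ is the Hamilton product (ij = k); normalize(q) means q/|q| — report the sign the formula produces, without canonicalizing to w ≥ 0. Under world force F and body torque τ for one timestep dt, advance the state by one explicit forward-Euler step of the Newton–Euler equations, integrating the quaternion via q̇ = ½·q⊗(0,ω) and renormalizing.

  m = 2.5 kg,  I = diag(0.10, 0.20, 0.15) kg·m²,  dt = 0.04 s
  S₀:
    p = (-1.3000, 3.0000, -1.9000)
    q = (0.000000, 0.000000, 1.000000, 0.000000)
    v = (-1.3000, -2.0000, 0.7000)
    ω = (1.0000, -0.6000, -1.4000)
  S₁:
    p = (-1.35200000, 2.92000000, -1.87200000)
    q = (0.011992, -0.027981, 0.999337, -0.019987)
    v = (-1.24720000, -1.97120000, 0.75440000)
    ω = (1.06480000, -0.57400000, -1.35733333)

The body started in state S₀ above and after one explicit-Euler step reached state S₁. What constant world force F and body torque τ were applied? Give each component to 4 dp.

F = (3.3000, 1.8000, 3.4000)
τ = (0.1200, 0.2000, 0.1000)

Δv = v₁−v₀ = (0.05280000, 0.02880000, 0.05440000)
m·(v₁−v₀)/dt = (3.3000, 1.8000, 3.4000)
rate change Δω = (0.06480000, 0.02600000, 0.04266667)
τ = I·(Δω/dt) + ω₀×(Iω₀) = (0.1200, 0.2000, 0.1000)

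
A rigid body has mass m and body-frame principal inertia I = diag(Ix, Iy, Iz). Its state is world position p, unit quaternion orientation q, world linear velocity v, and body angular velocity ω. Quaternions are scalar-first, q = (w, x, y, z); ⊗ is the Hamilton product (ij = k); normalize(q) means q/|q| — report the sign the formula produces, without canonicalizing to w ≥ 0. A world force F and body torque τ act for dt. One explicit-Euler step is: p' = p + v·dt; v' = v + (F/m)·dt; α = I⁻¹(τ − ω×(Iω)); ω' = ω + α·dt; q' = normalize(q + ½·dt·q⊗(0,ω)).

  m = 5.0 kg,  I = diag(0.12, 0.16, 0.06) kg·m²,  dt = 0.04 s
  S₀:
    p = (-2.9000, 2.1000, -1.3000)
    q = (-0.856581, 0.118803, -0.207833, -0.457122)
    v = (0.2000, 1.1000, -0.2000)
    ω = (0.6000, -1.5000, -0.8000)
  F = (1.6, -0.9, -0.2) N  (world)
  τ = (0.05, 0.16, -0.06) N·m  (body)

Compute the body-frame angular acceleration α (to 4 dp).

precession coupling ω×(Iω) = (-0.1200, -0.0288, -0.0360)
angular accel α = (1.4167, 1.1800, -0.4000)

α = (1.4167, 1.1800, -0.4000)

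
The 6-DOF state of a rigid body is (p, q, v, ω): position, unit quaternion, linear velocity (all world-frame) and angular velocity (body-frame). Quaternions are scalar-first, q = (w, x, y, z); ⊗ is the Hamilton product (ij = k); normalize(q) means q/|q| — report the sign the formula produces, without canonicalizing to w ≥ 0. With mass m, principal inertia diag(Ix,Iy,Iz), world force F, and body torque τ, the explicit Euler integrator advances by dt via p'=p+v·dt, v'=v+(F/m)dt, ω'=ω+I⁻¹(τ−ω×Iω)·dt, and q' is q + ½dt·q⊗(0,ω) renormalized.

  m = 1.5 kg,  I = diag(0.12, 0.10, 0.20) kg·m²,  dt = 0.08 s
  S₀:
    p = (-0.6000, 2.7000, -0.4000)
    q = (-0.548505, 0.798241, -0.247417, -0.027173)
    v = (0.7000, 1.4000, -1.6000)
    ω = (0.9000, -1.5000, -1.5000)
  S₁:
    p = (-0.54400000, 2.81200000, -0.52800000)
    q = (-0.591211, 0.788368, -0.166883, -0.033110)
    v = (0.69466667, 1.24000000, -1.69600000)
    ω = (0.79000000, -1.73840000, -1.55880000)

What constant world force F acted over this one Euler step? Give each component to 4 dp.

F = (-0.1000, -3.0000, -1.8000)

Δv = v₁−v₀ = (-0.00533333, -0.16000000, -0.09600000)
F = m·Δv/dt = (-0.1000, -3.0000, -1.8000)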